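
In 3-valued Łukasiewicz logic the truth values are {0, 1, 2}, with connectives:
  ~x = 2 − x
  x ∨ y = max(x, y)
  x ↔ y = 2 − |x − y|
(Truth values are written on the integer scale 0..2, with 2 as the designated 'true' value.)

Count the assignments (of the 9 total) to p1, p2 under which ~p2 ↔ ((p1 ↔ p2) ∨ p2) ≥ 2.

p1 = 0, p2 = 0 ↦ 2  ≥
p1 = 0, p2 = 1 ↦ 2  ≥
p1 = 0, p2 = 2 ↦ 0  <
p1 = 1, p2 = 0 ↦ 1  <
p1 = 1, p2 = 1 ↦ 1  <
p1 = 1, p2 = 2 ↦ 0  <
p1 = 2, p2 = 0 ↦ 0  <
p1 = 2, p2 = 1 ↦ 2  ≥
p1 = 2, p2 = 2 ↦ 0  <
So 3 of the 9 assignments meet the threshold.

3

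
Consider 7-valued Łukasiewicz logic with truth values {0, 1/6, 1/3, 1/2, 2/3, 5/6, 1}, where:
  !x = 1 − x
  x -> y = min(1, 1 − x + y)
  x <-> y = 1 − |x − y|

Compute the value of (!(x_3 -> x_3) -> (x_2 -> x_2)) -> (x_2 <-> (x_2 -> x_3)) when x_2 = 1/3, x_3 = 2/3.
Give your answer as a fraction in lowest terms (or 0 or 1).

1/3

x_3 -> x_3 = 2/3 -> 2/3 = 1
!(x_3 -> x_3) = !1 = 0
x_2 -> x_2 = 1/3 -> 1/3 = 1
!(x_3 -> x_3) -> (x_2 -> x_2) = 0 -> 1 = 1
x_2 -> x_3 = 1/3 -> 2/3 = 1
x_2 <-> (x_2 -> x_3) = 1/3 <-> 1 = 1/3
(!(x_3 -> x_3) -> (x_2 -> x_2)) -> (x_2 <-> (x_2 -> x_3)) = 1 -> 1/3 = 1/3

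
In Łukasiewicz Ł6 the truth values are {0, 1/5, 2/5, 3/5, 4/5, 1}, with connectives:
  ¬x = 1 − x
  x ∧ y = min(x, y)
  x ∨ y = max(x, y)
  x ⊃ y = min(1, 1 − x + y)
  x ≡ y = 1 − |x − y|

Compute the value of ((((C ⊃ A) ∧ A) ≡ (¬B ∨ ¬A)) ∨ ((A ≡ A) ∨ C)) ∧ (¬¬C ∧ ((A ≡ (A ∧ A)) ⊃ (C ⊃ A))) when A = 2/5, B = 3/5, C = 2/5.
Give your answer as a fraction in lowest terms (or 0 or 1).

C ⊃ A = 2/5 ⊃ 2/5 = 1
(C ⊃ A) ∧ A = 1 ∧ 2/5 = 2/5
¬B = ¬3/5 = 2/5
¬A = ¬2/5 = 3/5
¬B ∨ ¬A = 2/5 ∨ 3/5 = 3/5
((C ⊃ A) ∧ A) ≡ (¬B ∨ ¬A) = 2/5 ≡ 3/5 = 4/5
A ≡ A = 2/5 ≡ 2/5 = 1
(A ≡ A) ∨ C = 1 ∨ 2/5 = 1
(((C ⊃ A) ∧ A) ≡ (¬B ∨ ¬A)) ∨ ((A ≡ A) ∨ C) = 4/5 ∨ 1 = 1
¬C = ¬2/5 = 3/5
¬¬C = ¬3/5 = 2/5
A ∧ A = 2/5 ∧ 2/5 = 2/5
A ≡ (A ∧ A) = 2/5 ≡ 2/5 = 1
C ⊃ A = 2/5 ⊃ 2/5 = 1
(A ≡ (A ∧ A)) ⊃ (C ⊃ A) = 1 ⊃ 1 = 1
¬¬C ∧ ((A ≡ (A ∧ A)) ⊃ (C ⊃ A)) = 2/5 ∧ 1 = 2/5
((((C ⊃ A) ∧ A) ≡ (¬B ∨ ¬A)) ∨ ((A ≡ A) ∨ C)) ∧ (¬¬C ∧ ((A ≡ (A ∧ A)) ⊃ (C ⊃ A))) = 1 ∧ 2/5 = 2/5

2/5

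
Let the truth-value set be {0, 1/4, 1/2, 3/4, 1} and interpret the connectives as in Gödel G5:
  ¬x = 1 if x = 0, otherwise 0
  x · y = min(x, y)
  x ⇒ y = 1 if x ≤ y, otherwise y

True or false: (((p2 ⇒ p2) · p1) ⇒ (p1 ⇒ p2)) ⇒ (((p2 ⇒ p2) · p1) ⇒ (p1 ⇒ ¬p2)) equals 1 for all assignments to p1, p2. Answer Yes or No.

Counterexample: take p1 = 1/4, p2 = 1/4.
p2 ⇒ p2 = 1/4 ⇒ 1/4 = 1
(p2 ⇒ p2) · p1 = 1 · 1/4 = 1/4
p1 ⇒ p2 = 1/4 ⇒ 1/4 = 1
((p2 ⇒ p2) · p1) ⇒ (p1 ⇒ p2) = 1/4 ⇒ 1 = 1
p2 ⇒ p2 = 1/4 ⇒ 1/4 = 1
(p2 ⇒ p2) · p1 = 1 · 1/4 = 1/4
¬p2 = ¬1/4 = 0
p1 ⇒ ¬p2 = 1/4 ⇒ 0 = 0
((p2 ⇒ p2) · p1) ⇒ (p1 ⇒ ¬p2) = 1/4 ⇒ 0 = 0
(((p2 ⇒ p2) · p1) ⇒ (p1 ⇒ p2)) ⇒ (((p2 ⇒ p2) · p1) ⇒ (p1 ⇒ ¬p2)) = 1 ⇒ 0 = 0
This gives 0 ≠ 1.

No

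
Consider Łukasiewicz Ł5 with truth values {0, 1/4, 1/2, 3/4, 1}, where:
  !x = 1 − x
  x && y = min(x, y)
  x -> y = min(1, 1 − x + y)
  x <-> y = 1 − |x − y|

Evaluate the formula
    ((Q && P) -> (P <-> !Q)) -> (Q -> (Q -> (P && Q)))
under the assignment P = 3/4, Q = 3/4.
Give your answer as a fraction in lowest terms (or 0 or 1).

1

Q && P = 3/4 && 3/4 = 3/4
!Q = !3/4 = 1/4
P <-> !Q = 3/4 <-> 1/4 = 1/2
(Q && P) -> (P <-> !Q) = 3/4 -> 1/2 = 3/4
P && Q = 3/4 && 3/4 = 3/4
Q -> (P && Q) = 3/4 -> 3/4 = 1
Q -> (Q -> (P && Q)) = 3/4 -> 1 = 1
((Q && P) -> (P <-> !Q)) -> (Q -> (Q -> (P && Q))) = 3/4 -> 1 = 1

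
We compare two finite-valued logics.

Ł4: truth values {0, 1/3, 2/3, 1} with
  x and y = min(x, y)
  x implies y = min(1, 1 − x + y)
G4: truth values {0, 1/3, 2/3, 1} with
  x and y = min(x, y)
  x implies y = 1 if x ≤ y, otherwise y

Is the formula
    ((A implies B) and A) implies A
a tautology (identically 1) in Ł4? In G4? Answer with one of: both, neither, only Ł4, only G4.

both

In Ł4: every assignment gives 1 — tautology.
In G4: every assignment gives 1 — tautology.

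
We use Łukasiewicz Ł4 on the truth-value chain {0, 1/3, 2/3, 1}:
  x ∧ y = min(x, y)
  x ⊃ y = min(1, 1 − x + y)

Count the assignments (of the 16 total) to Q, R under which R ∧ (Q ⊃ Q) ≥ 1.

4

Q = 0, R = 0 ↦ 0  <
Q = 0, R = 1/3 ↦ 1/3  <
Q = 0, R = 2/3 ↦ 2/3  <
Q = 0, R = 1 ↦ 1  ≥
Q = 1/3, R = 0 ↦ 0  <
Q = 1/3, R = 1/3 ↦ 1/3  <
Q = 1/3, R = 2/3 ↦ 2/3  <
Q = 1/3, R = 1 ↦ 1  ≥
Q = 2/3, R = 0 ↦ 0  <
Q = 2/3, R = 1/3 ↦ 1/3  <
Q = 2/3, R = 2/3 ↦ 2/3  <
Q = 2/3, R = 1 ↦ 1  ≥
Q = 1, R = 0 ↦ 0  <
Q = 1, R = 1/3 ↦ 1/3  <
Q = 1, R = 2/3 ↦ 2/3  <
Q = 1, R = 1 ↦ 1  ≥
So 4 of the 16 assignments meet the threshold.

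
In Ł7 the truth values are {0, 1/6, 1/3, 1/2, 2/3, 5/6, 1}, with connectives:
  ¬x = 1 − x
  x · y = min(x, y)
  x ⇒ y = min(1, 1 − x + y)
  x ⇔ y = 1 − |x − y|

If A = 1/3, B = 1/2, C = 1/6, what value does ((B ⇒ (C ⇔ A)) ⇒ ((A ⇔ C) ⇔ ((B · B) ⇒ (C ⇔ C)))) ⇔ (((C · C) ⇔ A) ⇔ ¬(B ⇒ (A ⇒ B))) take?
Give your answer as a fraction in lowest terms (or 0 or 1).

1/3

C ⇔ A = 1/6 ⇔ 1/3 = 5/6
B ⇒ (C ⇔ A) = 1/2 ⇒ 5/6 = 1
A ⇔ C = 1/3 ⇔ 1/6 = 5/6
B · B = 1/2 · 1/2 = 1/2
C ⇔ C = 1/6 ⇔ 1/6 = 1
(B · B) ⇒ (C ⇔ C) = 1/2 ⇒ 1 = 1
(A ⇔ C) ⇔ ((B · B) ⇒ (C ⇔ C)) = 5/6 ⇔ 1 = 5/6
(B ⇒ (C ⇔ A)) ⇒ ((A ⇔ C) ⇔ ((B · B) ⇒ (C ⇔ C))) = 1 ⇒ 5/6 = 5/6
C · C = 1/6 · 1/6 = 1/6
(C · C) ⇔ A = 1/6 ⇔ 1/3 = 5/6
A ⇒ B = 1/3 ⇒ 1/2 = 1
B ⇒ (A ⇒ B) = 1/2 ⇒ 1 = 1
¬(B ⇒ (A ⇒ B)) = ¬1 = 0
((C · C) ⇔ A) ⇔ ¬(B ⇒ (A ⇒ B)) = 5/6 ⇔ 0 = 1/6
((B ⇒ (C ⇔ A)) ⇒ ((A ⇔ C) ⇔ ((B · B) ⇒ (C ⇔ C)))) ⇔ (((C · C) ⇔ A) ⇔ ¬(B ⇒ (A ⇒ B))) = 5/6 ⇔ 1/6 = 1/3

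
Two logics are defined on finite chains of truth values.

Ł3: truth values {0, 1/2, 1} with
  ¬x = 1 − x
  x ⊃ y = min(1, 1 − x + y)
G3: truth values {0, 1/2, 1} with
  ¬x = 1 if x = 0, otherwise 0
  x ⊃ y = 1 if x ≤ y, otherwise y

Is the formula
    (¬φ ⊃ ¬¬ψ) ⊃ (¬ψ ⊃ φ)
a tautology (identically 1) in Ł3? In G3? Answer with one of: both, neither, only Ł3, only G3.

only Ł3

In Ł3: every assignment gives 1 — tautology.
In G3: at φ = 1/2, ψ = 0 the value is 1/2 — not a tautology.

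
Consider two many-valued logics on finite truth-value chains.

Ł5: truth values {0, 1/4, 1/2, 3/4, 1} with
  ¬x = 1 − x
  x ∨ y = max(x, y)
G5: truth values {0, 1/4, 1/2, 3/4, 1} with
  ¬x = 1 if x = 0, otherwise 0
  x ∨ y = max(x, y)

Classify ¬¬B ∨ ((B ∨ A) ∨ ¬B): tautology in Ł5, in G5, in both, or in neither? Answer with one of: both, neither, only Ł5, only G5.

In Ł5: at A = 0, B = 1/4 the value is 3/4 — not a tautology.
In G5: every assignment gives 1 — tautology.

only G5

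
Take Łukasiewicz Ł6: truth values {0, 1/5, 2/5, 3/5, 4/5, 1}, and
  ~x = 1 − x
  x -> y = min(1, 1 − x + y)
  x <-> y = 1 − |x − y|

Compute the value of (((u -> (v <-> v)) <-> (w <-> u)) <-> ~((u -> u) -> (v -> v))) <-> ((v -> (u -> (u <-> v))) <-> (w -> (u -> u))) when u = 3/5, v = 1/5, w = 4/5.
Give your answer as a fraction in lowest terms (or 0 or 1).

1/5

v <-> v = 1/5 <-> 1/5 = 1
u -> (v <-> v) = 3/5 -> 1 = 1
w <-> u = 4/5 <-> 3/5 = 4/5
(u -> (v <-> v)) <-> (w <-> u) = 1 <-> 4/5 = 4/5
u -> u = 3/5 -> 3/5 = 1
v -> v = 1/5 -> 1/5 = 1
(u -> u) -> (v -> v) = 1 -> 1 = 1
~((u -> u) -> (v -> v)) = ~1 = 0
((u -> (v <-> v)) <-> (w <-> u)) <-> ~((u -> u) -> (v -> v)) = 4/5 <-> 0 = 1/5
u <-> v = 3/5 <-> 1/5 = 3/5
u -> (u <-> v) = 3/5 -> 3/5 = 1
v -> (u -> (u <-> v)) = 1/5 -> 1 = 1
u -> u = 3/5 -> 3/5 = 1
w -> (u -> u) = 4/5 -> 1 = 1
(v -> (u -> (u <-> v))) <-> (w -> (u -> u)) = 1 <-> 1 = 1
(((u -> (v <-> v)) <-> (w <-> u)) <-> ~((u -> u) -> (v -> v))) <-> ((v -> (u -> (u <-> v))) <-> (w -> (u -> u))) = 1/5 <-> 1 = 1/5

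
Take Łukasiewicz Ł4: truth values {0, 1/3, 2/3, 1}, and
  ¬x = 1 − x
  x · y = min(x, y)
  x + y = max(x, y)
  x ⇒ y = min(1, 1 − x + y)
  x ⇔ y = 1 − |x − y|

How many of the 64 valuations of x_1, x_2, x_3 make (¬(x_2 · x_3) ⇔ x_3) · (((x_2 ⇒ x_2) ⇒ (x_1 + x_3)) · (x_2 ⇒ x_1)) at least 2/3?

value 1: 5 assignments (counts)
value 2/3: 22 assignments (counts)
value 1/3: 15 assignments
value 0: 22 assignments
So 27 of the 64 assignments meet the threshold.

27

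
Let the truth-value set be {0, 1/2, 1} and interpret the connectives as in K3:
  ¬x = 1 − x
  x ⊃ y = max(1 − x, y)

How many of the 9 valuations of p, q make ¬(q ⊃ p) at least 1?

p = 0, q = 0 ↦ 0  <
p = 0, q = 1/2 ↦ 1/2  <
p = 0, q = 1 ↦ 1  ≥
p = 1/2, q = 0 ↦ 0  <
p = 1/2, q = 1/2 ↦ 1/2  <
p = 1/2, q = 1 ↦ 1/2  <
p = 1, q = 0 ↦ 0  <
p = 1, q = 1/2 ↦ 0  <
p = 1, q = 1 ↦ 0  <
So 1 of the 9 assignments meets the threshold.

1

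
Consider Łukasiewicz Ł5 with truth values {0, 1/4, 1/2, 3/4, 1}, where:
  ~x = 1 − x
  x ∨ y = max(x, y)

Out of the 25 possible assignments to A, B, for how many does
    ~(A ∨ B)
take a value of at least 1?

value 1: 1 assignment (counts)
value 3/4: 3 assignments
value 1/2: 5 assignments
value 1/4: 7 assignments
value 0: 9 assignments
So 1 of the 25 assignments meets the threshold.

1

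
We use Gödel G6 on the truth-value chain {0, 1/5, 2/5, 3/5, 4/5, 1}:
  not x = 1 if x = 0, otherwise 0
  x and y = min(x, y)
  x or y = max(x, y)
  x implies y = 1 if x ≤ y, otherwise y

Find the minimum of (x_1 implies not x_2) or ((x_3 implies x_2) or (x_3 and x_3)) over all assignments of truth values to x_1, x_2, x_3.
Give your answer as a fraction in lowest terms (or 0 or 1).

2/5

Take x_1 = 1/5, x_2 = 1/5, x_3 = 2/5:
not x_2 = not 1/5 = 0
x_1 implies not x_2 = 1/5 implies 0 = 0
x_3 implies x_2 = 2/5 implies 1/5 = 1/5
x_3 and x_3 = 2/5 and 2/5 = 2/5
(x_3 implies x_2) or (x_3 and x_3) = 1/5 or 2/5 = 2/5
(x_1 implies not x_2) or ((x_3 implies x_2) or (x_3 and x_3)) = 0 or 2/5 = 2/5
No assignment yields a value below 2/5, so this is the minimum.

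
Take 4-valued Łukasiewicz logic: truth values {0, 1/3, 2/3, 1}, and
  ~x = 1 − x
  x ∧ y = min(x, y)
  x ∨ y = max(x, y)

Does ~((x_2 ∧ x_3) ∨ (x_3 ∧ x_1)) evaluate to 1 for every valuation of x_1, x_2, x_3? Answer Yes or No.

No

Counterexample: take x_1 = 0, x_2 = 1/3, x_3 = 1/3.
x_2 ∧ x_3 = 1/3 ∧ 1/3 = 1/3
x_3 ∧ x_1 = 1/3 ∧ 0 = 0
(x_2 ∧ x_3) ∨ (x_3 ∧ x_1) = 1/3 ∨ 0 = 1/3
~((x_2 ∧ x_3) ∨ (x_3 ∧ x_1)) = ~1/3 = 2/3
This gives 2/3 ≠ 1.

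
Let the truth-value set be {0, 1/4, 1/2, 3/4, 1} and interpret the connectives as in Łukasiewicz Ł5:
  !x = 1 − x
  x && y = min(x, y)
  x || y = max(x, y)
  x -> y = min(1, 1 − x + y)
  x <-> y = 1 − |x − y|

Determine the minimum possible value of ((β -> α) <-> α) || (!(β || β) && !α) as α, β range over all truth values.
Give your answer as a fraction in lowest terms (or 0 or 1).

Take α = 0, β = 1/2:
β -> α = 1/2 -> 0 = 1/2
(β -> α) <-> α = 1/2 <-> 0 = 1/2
β || β = 1/2 || 1/2 = 1/2
!(β || β) = !1/2 = 1/2
!α = !0 = 1
!(β || β) && !α = 1/2 && 1 = 1/2
((β -> α) <-> α) || (!(β || β) && !α) = 1/2 || 1/2 = 1/2
No assignment yields a value below 1/2, so this is the minimum.

1/2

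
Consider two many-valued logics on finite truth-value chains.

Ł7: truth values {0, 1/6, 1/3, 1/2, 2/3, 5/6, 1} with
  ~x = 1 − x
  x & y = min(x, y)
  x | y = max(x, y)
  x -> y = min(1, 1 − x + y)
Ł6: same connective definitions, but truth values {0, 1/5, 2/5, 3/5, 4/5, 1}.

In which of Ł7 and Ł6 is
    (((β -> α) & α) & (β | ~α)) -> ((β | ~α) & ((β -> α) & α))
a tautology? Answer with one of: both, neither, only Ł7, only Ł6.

both

In Ł7: every assignment gives 1 — tautology.
In Ł6: every assignment gives 1 — tautology.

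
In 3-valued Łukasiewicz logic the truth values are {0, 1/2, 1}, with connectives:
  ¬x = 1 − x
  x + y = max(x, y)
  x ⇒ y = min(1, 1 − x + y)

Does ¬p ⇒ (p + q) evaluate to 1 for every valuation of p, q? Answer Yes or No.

Counterexample: take p = 0, q = 0.
¬p = ¬0 = 1
p + q = 0 + 0 = 0
¬p ⇒ (p + q) = 1 ⇒ 0 = 0
This gives 0 ≠ 1.

No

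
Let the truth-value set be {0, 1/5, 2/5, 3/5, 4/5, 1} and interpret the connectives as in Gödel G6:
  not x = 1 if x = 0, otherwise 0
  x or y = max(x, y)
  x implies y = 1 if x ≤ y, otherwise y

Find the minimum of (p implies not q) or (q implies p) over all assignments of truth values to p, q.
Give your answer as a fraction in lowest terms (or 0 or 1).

1/5

Take p = 1/5, q = 2/5:
not q = not 2/5 = 0
p implies not q = 1/5 implies 0 = 0
q implies p = 2/5 implies 1/5 = 1/5
(p implies not q) or (q implies p) = 0 or 1/5 = 1/5
No assignment yields a value below 1/5, so this is the minimum.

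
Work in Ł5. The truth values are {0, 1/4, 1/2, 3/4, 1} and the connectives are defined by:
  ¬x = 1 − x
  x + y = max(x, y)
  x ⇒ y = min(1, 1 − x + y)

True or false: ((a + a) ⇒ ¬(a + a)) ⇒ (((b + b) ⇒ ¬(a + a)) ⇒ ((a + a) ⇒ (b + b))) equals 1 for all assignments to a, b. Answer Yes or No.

No

Counterexample: take a = 1/4, b = 0.
a + a = 1/4 + 1/4 = 1/4
a + a = 1/4 + 1/4 = 1/4
¬(a + a) = ¬1/4 = 3/4
(a + a) ⇒ ¬(a + a) = 1/4 ⇒ 3/4 = 1
b + b = 0 + 0 = 0
a + a = 1/4 + 1/4 = 1/4
¬(a + a) = ¬1/4 = 3/4
(b + b) ⇒ ¬(a + a) = 0 ⇒ 3/4 = 1
a + a = 1/4 + 1/4 = 1/4
b + b = 0 + 0 = 0
(a + a) ⇒ (b + b) = 1/4 ⇒ 0 = 3/4
((b + b) ⇒ ¬(a + a)) ⇒ ((a + a) ⇒ (b + b)) = 1 ⇒ 3/4 = 3/4
((a + a) ⇒ ¬(a + a)) ⇒ (((b + b) ⇒ ¬(a + a)) ⇒ ((a + a) ⇒ (b + b))) = 1 ⇒ 3/4 = 3/4
This gives 3/4 ≠ 1.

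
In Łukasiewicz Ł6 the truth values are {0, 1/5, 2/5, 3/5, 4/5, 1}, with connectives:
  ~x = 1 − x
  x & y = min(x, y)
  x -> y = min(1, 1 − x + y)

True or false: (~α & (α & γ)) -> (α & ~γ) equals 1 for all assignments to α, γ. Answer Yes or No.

No

Counterexample: take α = 1/5, γ = 1.
~α = ~1/5 = 4/5
α & γ = 1/5 & 1 = 1/5
~α & (α & γ) = 4/5 & 1/5 = 1/5
~γ = ~1 = 0
α & ~γ = 1/5 & 0 = 0
(~α & (α & γ)) -> (α & ~γ) = 1/5 -> 0 = 4/5
This gives 4/5 ≠ 1.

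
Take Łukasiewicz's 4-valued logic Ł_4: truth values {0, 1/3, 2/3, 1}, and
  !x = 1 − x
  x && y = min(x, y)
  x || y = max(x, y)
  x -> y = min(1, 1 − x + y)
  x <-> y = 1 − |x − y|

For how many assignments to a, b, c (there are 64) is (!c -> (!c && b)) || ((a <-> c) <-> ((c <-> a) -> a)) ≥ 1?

44

value 1: 44 assignments (counts)
value 2/3: 12 assignments
value 1/3: 6 assignments
value 0: 2 assignments
So 44 of the 64 assignments meet the threshold.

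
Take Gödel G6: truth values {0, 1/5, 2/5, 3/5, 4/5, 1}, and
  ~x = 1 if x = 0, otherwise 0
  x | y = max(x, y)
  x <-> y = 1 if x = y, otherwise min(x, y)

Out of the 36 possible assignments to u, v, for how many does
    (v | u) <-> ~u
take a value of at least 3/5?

value 1: 1 assignment (counts)
value 4/5: 1 assignment (counts)
value 3/5: 1 assignment (counts)
value 2/5: 1 assignment
value 1/5: 1 assignment
value 0: 31 assignments
So 3 of the 36 assignments meet the threshold.

3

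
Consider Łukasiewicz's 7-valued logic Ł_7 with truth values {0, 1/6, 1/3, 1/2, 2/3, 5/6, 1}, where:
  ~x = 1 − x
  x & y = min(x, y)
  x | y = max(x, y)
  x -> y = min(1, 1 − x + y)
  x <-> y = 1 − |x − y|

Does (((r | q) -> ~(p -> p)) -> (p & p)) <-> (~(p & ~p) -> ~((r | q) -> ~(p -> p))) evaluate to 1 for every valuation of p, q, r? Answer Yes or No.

No

Counterexample: take p = 2/3, q = 0, r = 0.
r | q = 0 | 0 = 0
p -> p = 2/3 -> 2/3 = 1
~(p -> p) = ~1 = 0
(r | q) -> ~(p -> p) = 0 -> 0 = 1
p & p = 2/3 & 2/3 = 2/3
((r | q) -> ~(p -> p)) -> (p & p) = 1 -> 2/3 = 2/3
~p = ~2/3 = 1/3
p & ~p = 2/3 & 1/3 = 1/3
~(p & ~p) = ~1/3 = 2/3
r | q = 0 | 0 = 0
p -> p = 2/3 -> 2/3 = 1
~(p -> p) = ~1 = 0
(r | q) -> ~(p -> p) = 0 -> 0 = 1
~((r | q) -> ~(p -> p)) = ~1 = 0
~(p & ~p) -> ~((r | q) -> ~(p -> p)) = 2/3 -> 0 = 1/3
(((r | q) -> ~(p -> p)) -> (p & p)) <-> (~(p & ~p) -> ~((r | q) -> ~(p -> p))) = 2/3 <-> 1/3 = 2/3
This gives 2/3 ≠ 1.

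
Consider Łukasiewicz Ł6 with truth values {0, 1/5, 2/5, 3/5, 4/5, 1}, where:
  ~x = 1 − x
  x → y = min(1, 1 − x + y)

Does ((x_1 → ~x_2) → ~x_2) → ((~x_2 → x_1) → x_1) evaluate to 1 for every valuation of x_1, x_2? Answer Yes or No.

At x_1 = 4/5, x_2 = 1, for instance:
~x_2 = ~1 = 0
x_1 → ~x_2 = 4/5 → 0 = 1/5
(x_1 → ~x_2) → ~x_2 = 1/5 → 0 = 4/5
~x_2 → x_1 = 0 → 4/5 = 1
(~x_2 → x_1) → x_1 = 1 → 4/5 = 4/5
((x_1 → ~x_2) → ~x_2) → ((~x_2 → x_1) → x_1) = 4/5 → 4/5 = 1
and checking the remaining 35 assignments likewise gives ≥ 1 in every case.

Yes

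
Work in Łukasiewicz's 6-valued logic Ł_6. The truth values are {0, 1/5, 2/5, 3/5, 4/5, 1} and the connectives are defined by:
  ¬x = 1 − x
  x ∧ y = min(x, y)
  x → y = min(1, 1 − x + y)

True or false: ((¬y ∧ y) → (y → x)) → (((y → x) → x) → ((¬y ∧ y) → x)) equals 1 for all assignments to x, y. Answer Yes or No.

At x = 4/5, y = 1/5, for instance:
¬y = ¬1/5 = 4/5
¬y ∧ y = 4/5 ∧ 1/5 = 1/5
y → x = 1/5 → 4/5 = 1
(¬y ∧ y) → (y → x) = 1/5 → 1 = 1
(y → x) → x = 1 → 4/5 = 4/5
(¬y ∧ y) → x = 1/5 → 4/5 = 1
((y → x) → x) → ((¬y ∧ y) → x) = 4/5 → 1 = 1
((¬y ∧ y) → (y → x)) → (((y → x) → x) → ((¬y ∧ y) → x)) = 1 → 1 = 1
and checking the remaining 35 assignments likewise gives ≥ 1 in every case.

Yes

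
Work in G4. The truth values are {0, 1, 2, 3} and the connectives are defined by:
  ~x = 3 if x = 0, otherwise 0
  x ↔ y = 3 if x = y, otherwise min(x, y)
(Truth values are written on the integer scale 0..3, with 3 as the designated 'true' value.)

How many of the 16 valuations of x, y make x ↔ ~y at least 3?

4

x = 0, y = 0 ↦ 0  <
x = 0, y = 1 ↦ 3  ≥
x = 0, y = 2 ↦ 3  ≥
x = 0, y = 3 ↦ 3  ≥
x = 1, y = 0 ↦ 1  <
x = 1, y = 1 ↦ 0  <
x = 1, y = 2 ↦ 0  <
x = 1, y = 3 ↦ 0  <
x = 2, y = 0 ↦ 2  <
x = 2, y = 1 ↦ 0  <
x = 2, y = 2 ↦ 0  <
x = 2, y = 3 ↦ 0  <
x = 3, y = 0 ↦ 3  ≥
x = 3, y = 1 ↦ 0  <
x = 3, y = 2 ↦ 0  <
x = 3, y = 3 ↦ 0  <
So 4 of the 16 assignments meet the threshold.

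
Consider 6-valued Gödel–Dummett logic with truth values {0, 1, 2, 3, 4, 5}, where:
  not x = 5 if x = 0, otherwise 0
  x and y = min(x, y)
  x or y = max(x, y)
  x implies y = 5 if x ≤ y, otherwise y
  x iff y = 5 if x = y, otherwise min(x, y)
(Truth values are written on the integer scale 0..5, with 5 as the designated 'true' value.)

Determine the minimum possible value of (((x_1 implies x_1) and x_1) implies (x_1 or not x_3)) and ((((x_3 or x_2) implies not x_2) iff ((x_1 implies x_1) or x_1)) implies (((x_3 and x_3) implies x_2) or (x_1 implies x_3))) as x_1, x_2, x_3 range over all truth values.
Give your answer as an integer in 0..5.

Take x_1 = 2, x_2 = 0, x_3 = 1:
x_1 implies x_1 = 2 implies 2 = 5
(x_1 implies x_1) and x_1 = 5 and 2 = 2
not x_3 = not 1 = 0
x_1 or not x_3 = 2 or 0 = 2
((x_1 implies x_1) and x_1) implies (x_1 or not x_3) = 2 implies 2 = 5
x_3 or x_2 = 1 or 0 = 1
not x_2 = not 0 = 5
(x_3 or x_2) implies not x_2 = 1 implies 5 = 5
x_1 implies x_1 = 2 implies 2 = 5
(x_1 implies x_1) or x_1 = 5 or 2 = 5
((x_3 or x_2) implies not x_2) iff ((x_1 implies x_1) or x_1) = 5 iff 5 = 5
x_3 and x_3 = 1 and 1 = 1
(x_3 and x_3) implies x_2 = 1 implies 0 = 0
x_1 implies x_3 = 2 implies 1 = 1
((x_3 and x_3) implies x_2) or (x_1 implies x_3) = 0 or 1 = 1
(((x_3 or x_2) implies not x_2) iff ((x_1 implies x_1) or x_1)) implies (((x_3 and x_3) implies x_2) or (x_1 implies x_3)) = 5 implies 1 = 1
(((x_1 implies x_1) and x_1) implies (x_1 or not x_3)) and ((((x_3 or x_2) implies not x_2) iff ((x_1 implies x_1) or x_1)) implies (((x_3 and x_3) implies x_2) or (x_1 implies x_3))) = 5 and 1 = 1
No assignment yields a value below 1, so this is the minimum.

1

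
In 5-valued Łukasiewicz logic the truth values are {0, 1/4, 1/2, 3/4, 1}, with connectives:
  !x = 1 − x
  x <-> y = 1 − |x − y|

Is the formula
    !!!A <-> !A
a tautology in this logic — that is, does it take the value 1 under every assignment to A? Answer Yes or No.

Yes

A = 0 ↦ 1
A = 1/4 ↦ 1
A = 1/2 ↦ 1
A = 3/4 ↦ 1
A = 1 ↦ 1
Every assignment gives a value ≥ 1.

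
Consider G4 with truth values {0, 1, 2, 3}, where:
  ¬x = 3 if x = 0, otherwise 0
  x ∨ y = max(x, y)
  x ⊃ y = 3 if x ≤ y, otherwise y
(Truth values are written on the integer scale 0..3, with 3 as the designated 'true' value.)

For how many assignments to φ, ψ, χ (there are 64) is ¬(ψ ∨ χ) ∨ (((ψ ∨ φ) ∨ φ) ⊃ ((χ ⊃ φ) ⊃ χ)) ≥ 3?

value 3: 37 assignments (counts)
value 2: 5 assignments
value 1: 10 assignments
value 0: 12 assignments
So 37 of the 64 assignments meet the threshold.

37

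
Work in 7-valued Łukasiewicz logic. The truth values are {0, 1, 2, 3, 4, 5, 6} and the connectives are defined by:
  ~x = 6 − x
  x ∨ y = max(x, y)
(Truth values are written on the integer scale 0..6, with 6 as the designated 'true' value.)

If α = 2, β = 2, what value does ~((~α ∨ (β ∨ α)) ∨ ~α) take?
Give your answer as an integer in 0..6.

2

~α = ~2 = 4
β ∨ α = 2 ∨ 2 = 2
~α ∨ (β ∨ α) = 4 ∨ 2 = 4
~α = ~2 = 4
(~α ∨ (β ∨ α)) ∨ ~α = 4 ∨ 4 = 4
~((~α ∨ (β ∨ α)) ∨ ~α) = ~4 = 2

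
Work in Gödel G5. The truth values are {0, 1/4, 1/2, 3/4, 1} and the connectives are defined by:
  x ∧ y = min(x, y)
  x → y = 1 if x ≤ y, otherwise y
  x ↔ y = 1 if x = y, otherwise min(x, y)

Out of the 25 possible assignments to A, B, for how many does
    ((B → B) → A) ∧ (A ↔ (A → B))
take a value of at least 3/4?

value 1: 1 assignment (counts)
value 3/4: 3 assignments (counts)
value 1/2: 5 assignments
value 1/4: 7 assignments
value 0: 9 assignments
So 4 of the 25 assignments meet the threshold.

4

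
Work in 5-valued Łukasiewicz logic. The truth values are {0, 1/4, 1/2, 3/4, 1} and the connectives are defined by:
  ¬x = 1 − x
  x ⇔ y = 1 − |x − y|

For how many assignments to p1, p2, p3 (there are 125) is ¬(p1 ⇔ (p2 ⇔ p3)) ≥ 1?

value 1: 7 assignments (counts)
value 3/4: 19 assignments
value 1/2: 31 assignments
value 1/4: 43 assignments
value 0: 25 assignments
So 7 of the 125 assignments meet the threshold.

7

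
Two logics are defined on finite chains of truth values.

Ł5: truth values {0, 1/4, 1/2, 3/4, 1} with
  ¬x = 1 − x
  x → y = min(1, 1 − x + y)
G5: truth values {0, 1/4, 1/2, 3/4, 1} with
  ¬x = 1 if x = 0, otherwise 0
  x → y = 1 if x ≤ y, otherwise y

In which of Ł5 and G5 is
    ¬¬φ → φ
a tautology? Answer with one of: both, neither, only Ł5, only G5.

In Ł5: every assignment gives 1 — tautology.
In G5: at φ = 1/4 the value is 1/4 — not a tautology.

only Ł5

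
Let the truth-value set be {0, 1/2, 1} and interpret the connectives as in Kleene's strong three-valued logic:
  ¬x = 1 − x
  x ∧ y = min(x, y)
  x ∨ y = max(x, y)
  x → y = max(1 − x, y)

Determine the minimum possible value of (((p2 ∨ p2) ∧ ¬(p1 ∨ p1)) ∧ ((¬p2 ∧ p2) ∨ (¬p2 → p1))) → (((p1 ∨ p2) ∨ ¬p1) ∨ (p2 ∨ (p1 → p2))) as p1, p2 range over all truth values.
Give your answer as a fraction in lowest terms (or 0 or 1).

Take p1 = 1/2, p2 = 1/2:
p2 ∨ p2 = 1/2 ∨ 1/2 = 1/2
p1 ∨ p1 = 1/2 ∨ 1/2 = 1/2
¬(p1 ∨ p1) = ¬1/2 = 1/2
(p2 ∨ p2) ∧ ¬(p1 ∨ p1) = 1/2 ∧ 1/2 = 1/2
¬p2 = ¬1/2 = 1/2
¬p2 ∧ p2 = 1/2 ∧ 1/2 = 1/2
¬p2 = ¬1/2 = 1/2
¬p2 → p1 = 1/2 → 1/2 = 1/2
(¬p2 ∧ p2) ∨ (¬p2 → p1) = 1/2 ∨ 1/2 = 1/2
((p2 ∨ p2) ∧ ¬(p1 ∨ p1)) ∧ ((¬p2 ∧ p2) ∨ (¬p2 → p1)) = 1/2 ∧ 1/2 = 1/2
p1 ∨ p2 = 1/2 ∨ 1/2 = 1/2
¬p1 = ¬1/2 = 1/2
(p1 ∨ p2) ∨ ¬p1 = 1/2 ∨ 1/2 = 1/2
p1 → p2 = 1/2 → 1/2 = 1/2
p2 ∨ (p1 → p2) = 1/2 ∨ 1/2 = 1/2
((p1 ∨ p2) ∨ ¬p1) ∨ (p2 ∨ (p1 → p2)) = 1/2 ∨ 1/2 = 1/2
(((p2 ∨ p2) ∧ ¬(p1 ∨ p1)) ∧ ((¬p2 ∧ p2) ∨ (¬p2 → p1))) → (((p1 ∨ p2) ∨ ¬p1) ∨ (p2 ∨ (p1 → p2))) = 1/2 → 1/2 = 1/2
No assignment yields a value below 1/2, so this is the minimum.

1/2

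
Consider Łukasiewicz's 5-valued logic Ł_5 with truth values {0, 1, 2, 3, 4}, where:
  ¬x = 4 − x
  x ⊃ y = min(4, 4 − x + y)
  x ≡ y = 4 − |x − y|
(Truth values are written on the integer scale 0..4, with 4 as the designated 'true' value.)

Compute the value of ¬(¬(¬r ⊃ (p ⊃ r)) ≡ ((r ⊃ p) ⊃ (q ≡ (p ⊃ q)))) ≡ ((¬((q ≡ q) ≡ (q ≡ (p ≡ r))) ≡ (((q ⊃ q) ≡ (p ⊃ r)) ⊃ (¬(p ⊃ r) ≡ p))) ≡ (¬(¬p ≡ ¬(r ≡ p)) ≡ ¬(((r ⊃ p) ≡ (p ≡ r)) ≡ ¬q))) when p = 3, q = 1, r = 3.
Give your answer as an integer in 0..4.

¬r = ¬3 = 1
p ⊃ r = 3 ⊃ 3 = 4
¬r ⊃ (p ⊃ r) = 1 ⊃ 4 = 4
¬(¬r ⊃ (p ⊃ r)) = ¬4 = 0
r ⊃ p = 3 ⊃ 3 = 4
p ⊃ q = 3 ⊃ 1 = 2
q ≡ (p ⊃ q) = 1 ≡ 2 = 3
(r ⊃ p) ⊃ (q ≡ (p ⊃ q)) = 4 ⊃ 3 = 3
¬(¬r ⊃ (p ⊃ r)) ≡ ((r ⊃ p) ⊃ (q ≡ (p ⊃ q))) = 0 ≡ 3 = 1
¬(¬(¬r ⊃ (p ⊃ r)) ≡ ((r ⊃ p) ⊃ (q ≡ (p ⊃ q)))) = ¬1 = 3
q ≡ q = 1 ≡ 1 = 4
p ≡ r = 3 ≡ 3 = 4
q ≡ (p ≡ r) = 1 ≡ 4 = 1
(q ≡ q) ≡ (q ≡ (p ≡ r)) = 4 ≡ 1 = 1
¬((q ≡ q) ≡ (q ≡ (p ≡ r))) = ¬1 = 3
q ⊃ q = 1 ⊃ 1 = 4
p ⊃ r = 3 ⊃ 3 = 4
(q ⊃ q) ≡ (p ⊃ r) = 4 ≡ 4 = 4
p ⊃ r = 3 ⊃ 3 = 4
¬(p ⊃ r) = ¬4 = 0
¬(p ⊃ r) ≡ p = 0 ≡ 3 = 1
((q ⊃ q) ≡ (p ⊃ r)) ⊃ (¬(p ⊃ r) ≡ p) = 4 ⊃ 1 = 1
¬((q ≡ q) ≡ (q ≡ (p ≡ r))) ≡ (((q ⊃ q) ≡ (p ⊃ r)) ⊃ (¬(p ⊃ r) ≡ p)) = 3 ≡ 1 = 2
¬p = ¬3 = 1
r ≡ p = 3 ≡ 3 = 4
¬(r ≡ p) = ¬4 = 0
¬p ≡ ¬(r ≡ p) = 1 ≡ 0 = 3
¬(¬p ≡ ¬(r ≡ p)) = ¬3 = 1
r ⊃ p = 3 ⊃ 3 = 4
p ≡ r = 3 ≡ 3 = 4
(r ⊃ p) ≡ (p ≡ r) = 4 ≡ 4 = 4
¬q = ¬1 = 3
((r ⊃ p) ≡ (p ≡ r)) ≡ ¬q = 4 ≡ 3 = 3
¬(((r ⊃ p) ≡ (p ≡ r)) ≡ ¬q) = ¬3 = 1
¬(¬p ≡ ¬(r ≡ p)) ≡ ¬(((r ⊃ p) ≡ (p ≡ r)) ≡ ¬q) = 1 ≡ 1 = 4
(¬((q ≡ q) ≡ (q ≡ (p ≡ r))) ≡ (((q ⊃ q) ≡ (p ⊃ r)) ⊃ (¬(p ⊃ r) ≡ p))) ≡ (¬(¬p ≡ ¬(r ≡ p)) ≡ ¬(((r ⊃ p) ≡ (p ≡ r)) ≡ ¬q)) = 2 ≡ 4 = 2
¬(¬(¬r ⊃ (p ⊃ r)) ≡ ((r ⊃ p) ⊃ (q ≡ (p ⊃ q)))) ≡ ((¬((q ≡ q) ≡ (q ≡ (p ≡ r))) ≡ (((q ⊃ q) ≡ (p ⊃ r)) ⊃ (¬(p ⊃ r) ≡ p))) ≡ (¬(¬p ≡ ¬(r ≡ p)) ≡ ¬(((r ⊃ p) ≡ (p ≡ r)) ≡ ¬q))) = 3 ≡ 2 = 3

3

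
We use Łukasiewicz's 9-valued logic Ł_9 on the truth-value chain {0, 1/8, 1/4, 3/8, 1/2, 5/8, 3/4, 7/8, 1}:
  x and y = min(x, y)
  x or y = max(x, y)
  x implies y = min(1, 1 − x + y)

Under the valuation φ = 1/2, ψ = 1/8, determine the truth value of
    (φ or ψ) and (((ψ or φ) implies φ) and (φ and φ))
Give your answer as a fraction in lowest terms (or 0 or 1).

φ or ψ = 1/2 or 1/8 = 1/2
ψ or φ = 1/8 or 1/2 = 1/2
(ψ or φ) implies φ = 1/2 implies 1/2 = 1
φ and φ = 1/2 and 1/2 = 1/2
((ψ or φ) implies φ) and (φ and φ) = 1 and 1/2 = 1/2
(φ or ψ) and (((ψ or φ) implies φ) and (φ and φ)) = 1/2 and 1/2 = 1/2

1/2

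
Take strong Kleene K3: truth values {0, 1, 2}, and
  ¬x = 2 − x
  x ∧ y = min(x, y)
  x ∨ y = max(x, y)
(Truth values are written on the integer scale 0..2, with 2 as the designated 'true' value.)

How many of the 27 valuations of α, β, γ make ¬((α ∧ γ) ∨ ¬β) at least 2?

5

value 2: 5 assignments (counts)
value 1: 11 assignments
value 0: 11 assignments
So 5 of the 27 assignments meet the threshold.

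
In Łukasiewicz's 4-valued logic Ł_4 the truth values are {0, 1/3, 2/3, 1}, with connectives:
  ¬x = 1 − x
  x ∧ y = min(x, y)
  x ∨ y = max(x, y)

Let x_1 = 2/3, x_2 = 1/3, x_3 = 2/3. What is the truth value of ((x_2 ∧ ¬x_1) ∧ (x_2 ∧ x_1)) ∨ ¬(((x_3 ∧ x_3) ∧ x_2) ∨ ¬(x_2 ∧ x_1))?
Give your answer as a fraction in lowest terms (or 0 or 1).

¬x_1 = ¬2/3 = 1/3
x_2 ∧ ¬x_1 = 1/3 ∧ 1/3 = 1/3
x_2 ∧ x_1 = 1/3 ∧ 2/3 = 1/3
(x_2 ∧ ¬x_1) ∧ (x_2 ∧ x_1) = 1/3 ∧ 1/3 = 1/3
x_3 ∧ x_3 = 2/3 ∧ 2/3 = 2/3
(x_3 ∧ x_3) ∧ x_2 = 2/3 ∧ 1/3 = 1/3
x_2 ∧ x_1 = 1/3 ∧ 2/3 = 1/3
¬(x_2 ∧ x_1) = ¬1/3 = 2/3
((x_3 ∧ x_3) ∧ x_2) ∨ ¬(x_2 ∧ x_1) = 1/3 ∨ 2/3 = 2/3
¬(((x_3 ∧ x_3) ∧ x_2) ∨ ¬(x_2 ∧ x_1)) = ¬2/3 = 1/3
((x_2 ∧ ¬x_1) ∧ (x_2 ∧ x_1)) ∨ ¬(((x_3 ∧ x_3) ∧ x_2) ∨ ¬(x_2 ∧ x_1)) = 1/3 ∨ 1/3 = 1/3

1/3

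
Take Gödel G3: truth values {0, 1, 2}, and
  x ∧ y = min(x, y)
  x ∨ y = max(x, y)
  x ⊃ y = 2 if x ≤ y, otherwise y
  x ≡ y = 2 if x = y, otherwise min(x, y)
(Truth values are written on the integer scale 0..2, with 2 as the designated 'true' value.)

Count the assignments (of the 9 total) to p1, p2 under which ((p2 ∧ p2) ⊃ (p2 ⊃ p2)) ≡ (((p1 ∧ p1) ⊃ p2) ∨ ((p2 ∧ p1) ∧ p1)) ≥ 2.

p1 = 0, p2 = 0 ↦ 2  ≥
p1 = 0, p2 = 1 ↦ 2  ≥
p1 = 0, p2 = 2 ↦ 2  ≥
p1 = 1, p2 = 0 ↦ 0  <
p1 = 1, p2 = 1 ↦ 2  ≥
p1 = 1, p2 = 2 ↦ 2  ≥
p1 = 2, p2 = 0 ↦ 0  <
p1 = 2, p2 = 1 ↦ 1  <
p1 = 2, p2 = 2 ↦ 2  ≥
So 6 of the 9 assignments meet the threshold.

6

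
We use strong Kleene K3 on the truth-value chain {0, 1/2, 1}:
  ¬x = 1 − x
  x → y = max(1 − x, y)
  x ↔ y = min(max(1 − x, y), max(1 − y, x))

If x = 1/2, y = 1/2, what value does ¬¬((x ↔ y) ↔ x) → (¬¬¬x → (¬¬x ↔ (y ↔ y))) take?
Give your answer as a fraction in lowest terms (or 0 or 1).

x ↔ y = 1/2 ↔ 1/2 = 1/2
(x ↔ y) ↔ x = 1/2 ↔ 1/2 = 1/2
¬((x ↔ y) ↔ x) = ¬1/2 = 1/2
¬¬((x ↔ y) ↔ x) = ¬1/2 = 1/2
¬x = ¬1/2 = 1/2
¬¬x = ¬1/2 = 1/2
¬¬¬x = ¬1/2 = 1/2
¬x = ¬1/2 = 1/2
¬¬x = ¬1/2 = 1/2
y ↔ y = 1/2 ↔ 1/2 = 1/2
¬¬x ↔ (y ↔ y) = 1/2 ↔ 1/2 = 1/2
¬¬¬x → (¬¬x ↔ (y ↔ y)) = 1/2 → 1/2 = 1/2
¬¬((x ↔ y) ↔ x) → (¬¬¬x → (¬¬x ↔ (y ↔ y))) = 1/2 → 1/2 = 1/2

1/2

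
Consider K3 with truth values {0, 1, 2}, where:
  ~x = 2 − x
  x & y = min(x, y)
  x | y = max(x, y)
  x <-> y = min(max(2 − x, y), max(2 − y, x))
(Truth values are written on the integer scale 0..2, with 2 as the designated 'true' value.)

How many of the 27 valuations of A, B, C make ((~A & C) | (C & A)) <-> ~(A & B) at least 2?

5

value 2: 5 assignments (counts)
value 1: 16 assignments
value 0: 6 assignments
So 5 of the 27 assignments meet the threshold.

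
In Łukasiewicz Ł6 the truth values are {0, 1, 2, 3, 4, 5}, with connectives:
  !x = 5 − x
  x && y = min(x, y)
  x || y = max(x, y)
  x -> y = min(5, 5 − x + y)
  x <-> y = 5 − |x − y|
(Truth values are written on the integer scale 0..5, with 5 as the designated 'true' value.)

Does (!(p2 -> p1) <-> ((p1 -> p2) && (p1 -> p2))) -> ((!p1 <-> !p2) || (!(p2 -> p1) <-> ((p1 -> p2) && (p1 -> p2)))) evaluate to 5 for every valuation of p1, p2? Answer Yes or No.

At p1 = 4, p2 = 3, for instance:
p2 -> p1 = 3 -> 4 = 5
!(p2 -> p1) = !5 = 0
p1 -> p2 = 4 -> 3 = 4
p1 -> p2 = 4 -> 3 = 4
(p1 -> p2) && (p1 -> p2) = 4 && 4 = 4
!(p2 -> p1) <-> ((p1 -> p2) && (p1 -> p2)) = 0 <-> 4 = 1
!p1 = !4 = 1
!p2 = !3 = 2
!p1 <-> !p2 = 1 <-> 2 = 4
(!p1 <-> !p2) || (!(p2 -> p1) <-> ((p1 -> p2) && (p1 -> p2))) = 4 || 1 = 4
(!(p2 -> p1) <-> ((p1 -> p2) && (p1 -> p2))) -> ((!p1 <-> !p2) || (!(p2 -> p1) <-> ((p1 -> p2) && (p1 -> p2)))) = 1 -> 4 = 5
and checking the remaining 35 assignments likewise gives ≥ 5 in every case.

Yes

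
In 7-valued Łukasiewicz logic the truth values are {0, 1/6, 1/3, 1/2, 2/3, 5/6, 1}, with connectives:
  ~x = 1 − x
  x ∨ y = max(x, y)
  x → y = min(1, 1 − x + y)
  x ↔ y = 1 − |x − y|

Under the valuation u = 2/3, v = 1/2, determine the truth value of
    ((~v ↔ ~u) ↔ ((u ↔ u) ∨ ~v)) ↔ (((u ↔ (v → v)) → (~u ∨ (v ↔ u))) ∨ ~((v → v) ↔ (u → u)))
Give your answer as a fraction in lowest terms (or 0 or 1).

~v = ~1/2 = 1/2
~u = ~2/3 = 1/3
~v ↔ ~u = 1/2 ↔ 1/3 = 5/6
u ↔ u = 2/3 ↔ 2/3 = 1
~v = ~1/2 = 1/2
(u ↔ u) ∨ ~v = 1 ∨ 1/2 = 1
(~v ↔ ~u) ↔ ((u ↔ u) ∨ ~v) = 5/6 ↔ 1 = 5/6
v → v = 1/2 → 1/2 = 1
u ↔ (v → v) = 2/3 ↔ 1 = 2/3
~u = ~2/3 = 1/3
v ↔ u = 1/2 ↔ 2/3 = 5/6
~u ∨ (v ↔ u) = 1/3 ∨ 5/6 = 5/6
(u ↔ (v → v)) → (~u ∨ (v ↔ u)) = 2/3 → 5/6 = 1
v → v = 1/2 → 1/2 = 1
u → u = 2/3 → 2/3 = 1
(v → v) ↔ (u → u) = 1 ↔ 1 = 1
~((v → v) ↔ (u → u)) = ~1 = 0
((u ↔ (v → v)) → (~u ∨ (v ↔ u))) ∨ ~((v → v) ↔ (u → u)) = 1 ∨ 0 = 1
((~v ↔ ~u) ↔ ((u ↔ u) ∨ ~v)) ↔ (((u ↔ (v → v)) → (~u ∨ (v ↔ u))) ∨ ~((v → v) ↔ (u → u))) = 5/6 ↔ 1 = 5/6

5/6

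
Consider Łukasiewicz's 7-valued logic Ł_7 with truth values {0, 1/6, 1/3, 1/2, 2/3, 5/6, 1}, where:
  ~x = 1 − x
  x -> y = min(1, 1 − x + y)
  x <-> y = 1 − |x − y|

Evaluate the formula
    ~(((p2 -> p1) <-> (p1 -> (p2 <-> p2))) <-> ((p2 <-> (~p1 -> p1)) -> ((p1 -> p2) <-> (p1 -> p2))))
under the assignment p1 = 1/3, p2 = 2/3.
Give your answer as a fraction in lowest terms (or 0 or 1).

1/3

p2 -> p1 = 2/3 -> 1/3 = 2/3
p2 <-> p2 = 2/3 <-> 2/3 = 1
p1 -> (p2 <-> p2) = 1/3 -> 1 = 1
(p2 -> p1) <-> (p1 -> (p2 <-> p2)) = 2/3 <-> 1 = 2/3
~p1 = ~1/3 = 2/3
~p1 -> p1 = 2/3 -> 1/3 = 2/3
p2 <-> (~p1 -> p1) = 2/3 <-> 2/3 = 1
p1 -> p2 = 1/3 -> 2/3 = 1
p1 -> p2 = 1/3 -> 2/3 = 1
(p1 -> p2) <-> (p1 -> p2) = 1 <-> 1 = 1
(p2 <-> (~p1 -> p1)) -> ((p1 -> p2) <-> (p1 -> p2)) = 1 -> 1 = 1
((p2 -> p1) <-> (p1 -> (p2 <-> p2))) <-> ((p2 <-> (~p1 -> p1)) -> ((p1 -> p2) <-> (p1 -> p2))) = 2/3 <-> 1 = 2/3
~(((p2 -> p1) <-> (p1 -> (p2 <-> p2))) <-> ((p2 <-> (~p1 -> p1)) -> ((p1 -> p2) <-> (p1 -> p2)))) = ~2/3 = 1/3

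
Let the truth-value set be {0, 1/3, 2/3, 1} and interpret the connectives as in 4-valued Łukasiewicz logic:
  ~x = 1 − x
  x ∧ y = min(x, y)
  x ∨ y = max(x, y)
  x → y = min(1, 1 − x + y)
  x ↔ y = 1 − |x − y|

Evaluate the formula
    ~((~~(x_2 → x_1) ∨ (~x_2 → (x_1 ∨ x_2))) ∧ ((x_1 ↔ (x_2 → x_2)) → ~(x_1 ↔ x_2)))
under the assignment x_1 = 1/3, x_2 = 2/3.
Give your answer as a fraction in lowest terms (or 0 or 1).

0

x_2 → x_1 = 2/3 → 1/3 = 2/3
~(x_2 → x_1) = ~2/3 = 1/3
~~(x_2 → x_1) = ~1/3 = 2/3
~x_2 = ~2/3 = 1/3
x_1 ∨ x_2 = 1/3 ∨ 2/3 = 2/3
~x_2 → (x_1 ∨ x_2) = 1/3 → 2/3 = 1
~~(x_2 → x_1) ∨ (~x_2 → (x_1 ∨ x_2)) = 2/3 ∨ 1 = 1
x_2 → x_2 = 2/3 → 2/3 = 1
x_1 ↔ (x_2 → x_2) = 1/3 ↔ 1 = 1/3
x_1 ↔ x_2 = 1/3 ↔ 2/3 = 2/3
~(x_1 ↔ x_2) = ~2/3 = 1/3
(x_1 ↔ (x_2 → x_2)) → ~(x_1 ↔ x_2) = 1/3 → 1/3 = 1
(~~(x_2 → x_1) ∨ (~x_2 → (x_1 ∨ x_2))) ∧ ((x_1 ↔ (x_2 → x_2)) → ~(x_1 ↔ x_2)) = 1 ∧ 1 = 1
~((~~(x_2 → x_1) ∨ (~x_2 → (x_1 ∨ x_2))) ∧ ((x_1 ↔ (x_2 → x_2)) → ~(x_1 ↔ x_2))) = ~1 = 0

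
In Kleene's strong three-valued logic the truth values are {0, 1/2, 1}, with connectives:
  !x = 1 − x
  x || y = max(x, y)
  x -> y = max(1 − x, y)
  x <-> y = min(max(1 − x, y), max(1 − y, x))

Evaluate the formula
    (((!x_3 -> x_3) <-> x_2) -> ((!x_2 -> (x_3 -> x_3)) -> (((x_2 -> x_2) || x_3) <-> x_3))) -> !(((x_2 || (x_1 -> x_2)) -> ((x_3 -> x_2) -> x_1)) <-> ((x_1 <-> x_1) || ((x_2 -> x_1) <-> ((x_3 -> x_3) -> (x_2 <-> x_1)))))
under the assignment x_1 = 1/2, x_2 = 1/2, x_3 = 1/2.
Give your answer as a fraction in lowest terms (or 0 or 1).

1/2

!x_3 = !1/2 = 1/2
!x_3 -> x_3 = 1/2 -> 1/2 = 1/2
(!x_3 -> x_3) <-> x_2 = 1/2 <-> 1/2 = 1/2
!x_2 = !1/2 = 1/2
x_3 -> x_3 = 1/2 -> 1/2 = 1/2
!x_2 -> (x_3 -> x_3) = 1/2 -> 1/2 = 1/2
x_2 -> x_2 = 1/2 -> 1/2 = 1/2
(x_2 -> x_2) || x_3 = 1/2 || 1/2 = 1/2
((x_2 -> x_2) || x_3) <-> x_3 = 1/2 <-> 1/2 = 1/2
(!x_2 -> (x_3 -> x_3)) -> (((x_2 -> x_2) || x_3) <-> x_3) = 1/2 -> 1/2 = 1/2
((!x_3 -> x_3) <-> x_2) -> ((!x_2 -> (x_3 -> x_3)) -> (((x_2 -> x_2) || x_3) <-> x_3)) = 1/2 -> 1/2 = 1/2
x_1 -> x_2 = 1/2 -> 1/2 = 1/2
x_2 || (x_1 -> x_2) = 1/2 || 1/2 = 1/2
x_3 -> x_2 = 1/2 -> 1/2 = 1/2
(x_3 -> x_2) -> x_1 = 1/2 -> 1/2 = 1/2
(x_2 || (x_1 -> x_2)) -> ((x_3 -> x_2) -> x_1) = 1/2 -> 1/2 = 1/2
x_1 <-> x_1 = 1/2 <-> 1/2 = 1/2
x_2 -> x_1 = 1/2 -> 1/2 = 1/2
x_3 -> x_3 = 1/2 -> 1/2 = 1/2
x_2 <-> x_1 = 1/2 <-> 1/2 = 1/2
(x_3 -> x_3) -> (x_2 <-> x_1) = 1/2 -> 1/2 = 1/2
(x_2 -> x_1) <-> ((x_3 -> x_3) -> (x_2 <-> x_1)) = 1/2 <-> 1/2 = 1/2
(x_1 <-> x_1) || ((x_2 -> x_1) <-> ((x_3 -> x_3) -> (x_2 <-> x_1))) = 1/2 || 1/2 = 1/2
((x_2 || (x_1 -> x_2)) -> ((x_3 -> x_2) -> x_1)) <-> ((x_1 <-> x_1) || ((x_2 -> x_1) <-> ((x_3 -> x_3) -> (x_2 <-> x_1)))) = 1/2 <-> 1/2 = 1/2
!(((x_2 || (x_1 -> x_2)) -> ((x_3 -> x_2) -> x_1)) <-> ((x_1 <-> x_1) || ((x_2 -> x_1) <-> ((x_3 -> x_3) -> (x_2 <-> x_1))))) = !1/2 = 1/2
(((!x_3 -> x_3) <-> x_2) -> ((!x_2 -> (x_3 -> x_3)) -> (((x_2 -> x_2) || x_3) <-> x_3))) -> !(((x_2 || (x_1 -> x_2)) -> ((x_3 -> x_2) -> x_1)) <-> ((x_1 <-> x_1) || ((x_2 -> x_1) <-> ((x_3 -> x_3) -> (x_2 <-> x_1))))) = 1/2 -> 1/2 = 1/2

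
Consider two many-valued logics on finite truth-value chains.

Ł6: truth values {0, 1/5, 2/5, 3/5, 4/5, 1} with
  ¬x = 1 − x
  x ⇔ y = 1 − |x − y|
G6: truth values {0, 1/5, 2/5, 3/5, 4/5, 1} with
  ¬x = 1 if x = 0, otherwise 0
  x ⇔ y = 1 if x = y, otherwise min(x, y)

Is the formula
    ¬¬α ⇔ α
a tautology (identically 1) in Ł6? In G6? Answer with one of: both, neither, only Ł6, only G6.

only Ł6

In Ł6: every assignment gives 1 — tautology.
In G6: at α = 1/5 the value is 1/5 — not a tautology.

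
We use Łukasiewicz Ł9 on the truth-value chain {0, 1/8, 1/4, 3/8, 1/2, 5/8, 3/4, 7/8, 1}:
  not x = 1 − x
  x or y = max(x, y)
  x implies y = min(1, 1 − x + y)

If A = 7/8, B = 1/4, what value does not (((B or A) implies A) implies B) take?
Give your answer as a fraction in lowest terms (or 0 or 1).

B or A = 1/4 or 7/8 = 7/8
(B or A) implies A = 7/8 implies 7/8 = 1
((B or A) implies A) implies B = 1 implies 1/4 = 1/4
not (((B or A) implies A) implies B) = not 1/4 = 3/4

3/4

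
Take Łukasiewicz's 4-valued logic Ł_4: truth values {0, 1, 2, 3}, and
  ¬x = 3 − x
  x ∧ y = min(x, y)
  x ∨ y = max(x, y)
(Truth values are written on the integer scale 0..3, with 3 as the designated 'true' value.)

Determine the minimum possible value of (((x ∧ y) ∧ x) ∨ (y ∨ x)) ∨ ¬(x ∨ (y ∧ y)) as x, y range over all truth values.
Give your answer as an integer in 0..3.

Take x = 0, y = 1:
x ∧ y = 0 ∧ 1 = 0
(x ∧ y) ∧ x = 0 ∧ 0 = 0
y ∨ x = 1 ∨ 0 = 1
((x ∧ y) ∧ x) ∨ (y ∨ x) = 0 ∨ 1 = 1
y ∧ y = 1 ∧ 1 = 1
x ∨ (y ∧ y) = 0 ∨ 1 = 1
¬(x ∨ (y ∧ y)) = ¬1 = 2
(((x ∧ y) ∧ x) ∨ (y ∨ x)) ∨ ¬(x ∨ (y ∧ y)) = 1 ∨ 2 = 2
No assignment yields a value below 2, so this is the minimum.

2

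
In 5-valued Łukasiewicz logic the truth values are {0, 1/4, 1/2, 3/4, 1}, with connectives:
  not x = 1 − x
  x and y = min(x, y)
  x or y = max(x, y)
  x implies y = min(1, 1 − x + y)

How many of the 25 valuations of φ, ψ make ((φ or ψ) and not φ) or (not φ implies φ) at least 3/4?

value 1: 16 assignments (counts)
value 3/4: 3 assignments (counts)
value 1/2: 4 assignments
value 1/4: 1 assignment
value 0: 1 assignment
So 19 of the 25 assignments meet the threshold.

19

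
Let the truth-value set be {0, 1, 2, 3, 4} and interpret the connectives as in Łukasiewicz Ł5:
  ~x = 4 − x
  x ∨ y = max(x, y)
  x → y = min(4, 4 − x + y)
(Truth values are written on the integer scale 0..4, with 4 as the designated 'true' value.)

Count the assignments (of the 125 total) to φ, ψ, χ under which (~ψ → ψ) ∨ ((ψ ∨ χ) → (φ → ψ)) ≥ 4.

value 4: 109 assignments (counts)
value 3: 7 assignments
value 2: 6 assignments
value 1: 2 assignments
value 0: 1 assignment
So 109 of the 125 assignments meet the threshold.

109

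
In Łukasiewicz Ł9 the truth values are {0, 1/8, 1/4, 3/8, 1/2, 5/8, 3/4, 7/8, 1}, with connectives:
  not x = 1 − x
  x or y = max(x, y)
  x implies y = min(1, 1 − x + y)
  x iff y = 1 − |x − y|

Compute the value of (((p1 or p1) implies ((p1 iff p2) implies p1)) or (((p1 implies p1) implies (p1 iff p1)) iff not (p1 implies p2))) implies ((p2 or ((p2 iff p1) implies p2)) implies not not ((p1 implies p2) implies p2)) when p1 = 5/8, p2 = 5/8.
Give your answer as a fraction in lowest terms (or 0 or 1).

p1 or p1 = 5/8 or 5/8 = 5/8
p1 iff p2 = 5/8 iff 5/8 = 1
(p1 iff p2) implies p1 = 1 implies 5/8 = 5/8
(p1 or p1) implies ((p1 iff p2) implies p1) = 5/8 implies 5/8 = 1
p1 implies p1 = 5/8 implies 5/8 = 1
p1 iff p1 = 5/8 iff 5/8 = 1
(p1 implies p1) implies (p1 iff p1) = 1 implies 1 = 1
p1 implies p2 = 5/8 implies 5/8 = 1
not (p1 implies p2) = not 1 = 0
((p1 implies p1) implies (p1 iff p1)) iff not (p1 implies p2) = 1 iff 0 = 0
((p1 or p1) implies ((p1 iff p2) implies p1)) or (((p1 implies p1) implies (p1 iff p1)) iff not (p1 implies p2)) = 1 or 0 = 1
p2 iff p1 = 5/8 iff 5/8 = 1
(p2 iff p1) implies p2 = 1 implies 5/8 = 5/8
p2 or ((p2 iff p1) implies p2) = 5/8 or 5/8 = 5/8
p1 implies p2 = 5/8 implies 5/8 = 1
(p1 implies p2) implies p2 = 1 implies 5/8 = 5/8
not ((p1 implies p2) implies p2) = not 5/8 = 3/8
not not ((p1 implies p2) implies p2) = not 3/8 = 5/8
(p2 or ((p2 iff p1) implies p2)) implies not not ((p1 implies p2) implies p2) = 5/8 implies 5/8 = 1
(((p1 or p1) implies ((p1 iff p2) implies p1)) or (((p1 implies p1) implies (p1 iff p1)) iff not (p1 implies p2))) implies ((p2 or ((p2 iff p1) implies p2)) implies not not ((p1 implies p2) implies p2)) = 1 implies 1 = 1

1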